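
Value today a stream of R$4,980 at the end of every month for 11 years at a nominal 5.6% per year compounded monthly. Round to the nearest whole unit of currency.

R$489,952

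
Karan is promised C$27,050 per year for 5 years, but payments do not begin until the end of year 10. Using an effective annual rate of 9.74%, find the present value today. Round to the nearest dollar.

Value one period before first payment (t=9): 27050 × [1 − (1+0.0974)^(−5)] / 0.0974 = 27050 × 3.816101 = 103,225.5198
PV₀ = 103,225.5198 / (1+0.0974)^9 = 103,225.5198 / 2.308259 = 44,720.0701

C$44,720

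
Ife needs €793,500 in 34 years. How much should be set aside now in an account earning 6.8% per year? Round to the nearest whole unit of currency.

€84,747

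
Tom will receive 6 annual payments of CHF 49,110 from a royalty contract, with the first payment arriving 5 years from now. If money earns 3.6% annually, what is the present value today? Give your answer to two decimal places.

CHF 226,420.07

Value one period before first payment (t=4): 49110 × [1 − (1+0.036)^(−6)] / 0.036 = 49110 × 5.311094 = 260,827.8411
PV₀ = 260,827.8411 / (1+0.036)^4 = 260,827.8411 / 1.151964 = 226,420.0725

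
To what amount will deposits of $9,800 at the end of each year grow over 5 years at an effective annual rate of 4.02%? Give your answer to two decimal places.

FV = PMT · [(1+i)^n − 1] / i = 9800 · 5.418488 = 53,101.1808

$53,101.18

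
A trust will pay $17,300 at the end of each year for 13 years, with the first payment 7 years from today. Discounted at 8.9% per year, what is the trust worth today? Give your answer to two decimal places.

$78,073.33

PV at t=6 (ordinary 13-year annuity): 17300 × a(13|0.089) = 17300 × 7.527034 = 130,217.6931
PV₀ = 130,217.6931 / (1+0.089)^6 = 130,217.6931 / 1.667890 = 78,073.3327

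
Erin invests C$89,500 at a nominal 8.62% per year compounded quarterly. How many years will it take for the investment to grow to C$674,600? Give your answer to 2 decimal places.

23.68 years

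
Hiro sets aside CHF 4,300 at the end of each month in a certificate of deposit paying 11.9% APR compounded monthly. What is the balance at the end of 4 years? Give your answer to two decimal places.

CHF 262,706.18

Periodic rate i = 0.119/12 = 0.00991667; n = 4 × 12 = 48 periods.
FV = 4300 × [(1+0.00991667)^48 − 1] / 0.00991667 = 4300 × 61.094459 = 262,706.1752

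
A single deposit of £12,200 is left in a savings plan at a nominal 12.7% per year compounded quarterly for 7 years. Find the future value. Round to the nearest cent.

£29,271.52

i = 0.127/4 = 0.03175 per quarter; n = 7·4 = 28.
12,200 × (1+0.03175)^28 = 12,200 × 2.399305 = 29,271.5151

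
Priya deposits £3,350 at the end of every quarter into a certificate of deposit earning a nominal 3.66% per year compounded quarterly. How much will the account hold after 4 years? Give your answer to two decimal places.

£57,440.14

Periodic rate i = 0.0366/4 = 0.00915; n = 4 × 4 = 16 periods.
Accumulation factor s(16|0.00915) = 17.146310; FV = 3350 × 17.146310 = 57,440.1384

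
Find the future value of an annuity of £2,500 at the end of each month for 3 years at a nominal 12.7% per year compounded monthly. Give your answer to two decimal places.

£108,855.14

Periodic rate i = 0.127/12 = 0.0105833; n = 3 × 12 = 36 periods.
FV = 2500 × [(1+0.0105833)^36 − 1] / 0.0105833 = 2500 × 43.542056 = 108,855.1409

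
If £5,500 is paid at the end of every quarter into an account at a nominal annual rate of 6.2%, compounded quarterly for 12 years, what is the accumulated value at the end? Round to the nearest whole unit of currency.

£387,612

i = 0.062/4 = 0.0155 per quarter; n = 12·4 = 48.
FV = PMT · [(1+i)^n − 1] / i = 5500 · 70.474877 = 387,611.8225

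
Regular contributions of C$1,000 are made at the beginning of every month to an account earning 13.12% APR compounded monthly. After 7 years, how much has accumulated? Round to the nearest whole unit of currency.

C$138,031

i = 0.1312/12 = 0.0109333 per month; n = 7·12 = 84.
FV = PMT · [(1+i)^n − 1] / i × (1+i) = 1000 · 138.031491 = 138,031.4906
(annuity-due: payments at period start, so ×(1+i).)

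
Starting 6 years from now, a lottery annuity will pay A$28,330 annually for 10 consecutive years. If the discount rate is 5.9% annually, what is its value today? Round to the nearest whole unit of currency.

Value one period before first payment (t=5): 28330 × [1 − (1+0.059)^(−10)] / 0.059 = 28330 × 7.395083 = 209,502.7081
Discount back 5 years: 209,502.7081 × (1+0.059)^(−5) = 209,502.7081 × 0.750793 = 157,293.1612

A$157,293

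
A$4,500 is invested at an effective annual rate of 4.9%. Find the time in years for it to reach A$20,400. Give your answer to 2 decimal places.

(1+i)^n = 20400/4500 = 4.53333, so n = ln 4.53333 / ln 1.049 = 31.5958 years

31.60 years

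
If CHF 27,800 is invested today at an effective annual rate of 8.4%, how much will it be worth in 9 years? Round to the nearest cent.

FV = 27,800 × (1 + 0.084)^9 = 57,452.4212

CHF 57,452.42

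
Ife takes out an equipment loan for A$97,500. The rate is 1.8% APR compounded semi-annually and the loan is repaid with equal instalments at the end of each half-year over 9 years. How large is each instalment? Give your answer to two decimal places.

With 2 periods per year: i = 0.009, n = 18.
Annuity-PV factor = 16.549144; PMT = 97500 / 16.549144 = 5,891.5434

A$5,891.54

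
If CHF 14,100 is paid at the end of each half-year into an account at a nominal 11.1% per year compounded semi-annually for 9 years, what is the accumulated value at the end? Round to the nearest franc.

CHF 417,644

i = 0.111/2 = 0.0555 per half-year; n = 9·2 = 18.
Accumulation factor s(18|0.0555) = 29.620177; FV = 14100 × 29.620177 = 417,644.4903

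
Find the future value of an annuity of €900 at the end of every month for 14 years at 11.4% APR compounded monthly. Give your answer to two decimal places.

€369,117.06

Periodic rate i = 0.114/12 = 0.0095; n = 14 × 12 = 168 periods.
FV = 900 × [(1+0.0095)^168 − 1] / 0.0095 = 900 × 410.130068 = 369,117.0608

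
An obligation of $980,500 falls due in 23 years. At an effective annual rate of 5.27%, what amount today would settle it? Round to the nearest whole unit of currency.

$300,913

PV = 980,500 / (1 + 0.0527)^23 = 980,500 / 3.258414 = 300,913.2217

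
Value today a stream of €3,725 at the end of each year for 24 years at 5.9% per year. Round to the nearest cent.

Annuity factor a(24|0.059) = 12.667169; PV = 3725 × 12.667169 = 47,185.2063

€47,185.21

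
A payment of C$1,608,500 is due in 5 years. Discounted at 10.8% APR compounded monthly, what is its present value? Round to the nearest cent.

C$939,617.49

Periodic rate i = 0.108/12 = 0.009; n = 5 × 12 = 60 periods.
Discount factor = (1+0.009)^(−60) = 0.584158; PV = 1,608,500 × 0.584158 = 939,617.4876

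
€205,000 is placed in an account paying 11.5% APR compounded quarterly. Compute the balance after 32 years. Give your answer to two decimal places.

With 4 periods per year: i = 0.02875, n = 128.
FV = PV·(1+i)^n = 205,000 × 37.640950 = 7,716,394.6857

€7,716,394.69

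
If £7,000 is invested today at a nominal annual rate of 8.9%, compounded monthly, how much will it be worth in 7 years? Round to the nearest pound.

£13,022

i = 0.089/12 = 0.00741667 per month; n = 7·12 = 84.
7,000 × (1+0.00741667)^84 = 7,000 × 1.860232 = 13,021.6221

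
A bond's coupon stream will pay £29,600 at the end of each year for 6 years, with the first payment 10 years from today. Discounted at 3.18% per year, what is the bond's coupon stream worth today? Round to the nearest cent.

Value one period before first payment (t=9): 29600 × [1 − (1+0.0318)^(−6)] / 0.0318 = 29600 × 5.385021 = 159,396.6232
Discount back 9 years: 159,396.6232 × (1+0.0318)^(−9) = 159,396.6232 × 0.754467 = 120,259.5031

£120,259.50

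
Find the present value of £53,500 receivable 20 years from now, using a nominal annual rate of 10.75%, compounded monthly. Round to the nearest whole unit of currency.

i = 0.1075/12 = 0.00895833 per month; n = 20·12 = 240.
PV = FV·(1+i)^(−n) = 53,500 × 0.117605 = 6,291.8474

£6,292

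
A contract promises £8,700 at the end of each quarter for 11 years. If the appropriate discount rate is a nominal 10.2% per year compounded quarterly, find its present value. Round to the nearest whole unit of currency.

£228,506

With 4 periods per year: i = 0.0255, n = 44.
PV = 8700 × [1 − (1+0.0255)^(−44)] / 0.0255 = 8700 × 26.265066 = 228,506.0734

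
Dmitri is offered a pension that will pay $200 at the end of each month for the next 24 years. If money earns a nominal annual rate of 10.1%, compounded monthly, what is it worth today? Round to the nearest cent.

$21,636.36

Periodic rate i = 0.101/12 = 0.00841667; n = 24 × 12 = 288 periods.
PV = 200 × [1 − (1+0.00841667)^(−288)] / 0.00841667 = 200 × 108.181824 = 21,636.3649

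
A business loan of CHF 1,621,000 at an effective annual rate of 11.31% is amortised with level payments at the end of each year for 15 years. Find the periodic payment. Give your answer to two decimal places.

PMT = 1.621e+06 / ( [1 − (1+0.1131)^(−15)] / 0.1131 ) = 1.621e+06 / 7.069484 = 229,295.3664

CHF 229,295.37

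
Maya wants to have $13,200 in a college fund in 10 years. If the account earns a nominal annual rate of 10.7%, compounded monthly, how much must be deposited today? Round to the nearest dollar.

i = 0.107/12 = 0.00891667 per month; n = 10·12 = 120.
PV = 13,200 / (1 + 0.00891667)^120 = 13,200 / 2.901587 = 4,549.2350

$4,549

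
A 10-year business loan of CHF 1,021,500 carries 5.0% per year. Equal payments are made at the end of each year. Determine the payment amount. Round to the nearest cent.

PMT = 1.0215e+06 / ( [1 − (1+0.05)^(−10)] / 0.05 ) = 1.0215e+06 / 7.721735 = 132,288.9233

CHF 132,288.92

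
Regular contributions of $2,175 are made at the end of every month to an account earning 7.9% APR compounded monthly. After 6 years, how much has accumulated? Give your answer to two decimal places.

$199,520.78

Periodic rate i = 0.079/12 = 0.00658333; n = 6 × 12 = 72 periods.
FV = PMT · [(1+i)^n − 1] / i = 2175 · 91.733692 = 199,520.7807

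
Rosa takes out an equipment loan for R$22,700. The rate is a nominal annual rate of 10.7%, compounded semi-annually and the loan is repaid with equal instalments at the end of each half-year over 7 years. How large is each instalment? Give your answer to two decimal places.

i = 0.107/2 = 0.0535 per half-year; n = 7·2 = 14.
Annuity-PV factor = 9.680803; PMT = 22700 / 9.680803 = 2,344.8468

R$2,344.85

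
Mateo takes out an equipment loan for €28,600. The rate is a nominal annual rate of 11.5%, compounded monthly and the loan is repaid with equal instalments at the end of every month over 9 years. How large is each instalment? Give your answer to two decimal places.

Periodic rate i = 0.115/12 = 0.00958333; n = 9 × 12 = 108 periods.
PMT = 28600 / ( [1 − (1+0.00958333)^(−108)] / 0.00958333 ) = 28600 / 67.097611 = 426.2447

€426.24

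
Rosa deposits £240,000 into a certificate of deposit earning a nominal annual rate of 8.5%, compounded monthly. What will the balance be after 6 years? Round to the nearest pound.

£398,952

i = 0.085/12 = 0.00708333 per month; n = 6·12 = 72.
FV = PV·(1+i)^n = 240,000 × 1.662300 = 398,952.0195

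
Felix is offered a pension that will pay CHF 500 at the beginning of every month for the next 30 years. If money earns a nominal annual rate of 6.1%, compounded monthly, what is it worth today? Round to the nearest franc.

CHF 82,928

i = 0.061/12 = 0.00508333 per month; n = 30·12 = 360.
PV = 500 × [1 − (1+0.00508333)^(−360)] / 0.00508333 × (1+i) = 500 × 165.856763 = 82,928.3813
(Beginning-of-period payments → annuity-due factor ×(1+i).)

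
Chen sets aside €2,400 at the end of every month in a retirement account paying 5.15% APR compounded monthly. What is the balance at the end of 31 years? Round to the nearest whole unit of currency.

Periodic rate i = 0.0515/12 = 0.00429167; n = 31 × 12 = 372 periods.
FV = 2400 × [(1+0.00429167)^372 − 1] / 0.00429167 = 2400 × 913.140623 = 2,191,537.4958

€2,191,537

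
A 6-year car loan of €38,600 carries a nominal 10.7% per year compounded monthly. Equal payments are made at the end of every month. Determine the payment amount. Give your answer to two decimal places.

€728.80

With 12 periods per year: i = 0.00891667, n = 72.
PMT = 38600 / ( [1 − (1+0.00891667)^(−72)] / 0.00891667 ) = 38600 / 52.963922 = 728.7980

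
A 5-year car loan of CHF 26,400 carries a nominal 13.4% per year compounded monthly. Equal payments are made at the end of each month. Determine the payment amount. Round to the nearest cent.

i = 0.134/12 = 0.0111667 per month; n = 5·12 = 60.
Annuity-PV factor = 43.557117; PMT = 26400 / 43.557117 = 606.1007

CHF 606.10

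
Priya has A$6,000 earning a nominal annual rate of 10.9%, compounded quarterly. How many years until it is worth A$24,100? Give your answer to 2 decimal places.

12.93 years

Periodic rate i = 0.109/4 = 0.02725.
n = ln(24100/6000) / ln(1+0.02725) = ln(4.01667) / 0.026885 = 51.7179 quarters
= 51.7179/4 years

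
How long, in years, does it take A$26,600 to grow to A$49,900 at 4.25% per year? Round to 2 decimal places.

(1+i)^n = 49900/26600 = 1.87594, so n = ln 1.87594 / ln 1.0425 = 15.1150 years

15.11 years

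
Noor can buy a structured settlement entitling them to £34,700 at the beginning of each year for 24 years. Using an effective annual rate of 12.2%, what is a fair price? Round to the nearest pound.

£298,983

Annuity factor a(24|0.122) × (1+i) = 8.616218; PV = 34700 × 8.616218 = 298,982.7758
(annuity-due: payments at period start, so ×(1+i).)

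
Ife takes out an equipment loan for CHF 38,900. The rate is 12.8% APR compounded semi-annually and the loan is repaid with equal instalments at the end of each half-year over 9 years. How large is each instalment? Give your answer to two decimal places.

CHF 3,701.34

With 2 periods per year: i = 0.064, n = 18.
PMT = 38900 / ( [1 − (1+0.064)^(−18)] / 0.064 ) = 38900 / 10.509705 = 3,701.3410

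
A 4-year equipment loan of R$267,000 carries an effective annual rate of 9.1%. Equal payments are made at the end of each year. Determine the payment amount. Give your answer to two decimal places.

R$82,595.50

Annuity-PV factor = 3.232622; PMT = 267000 / 3.232622 = 82,595.5016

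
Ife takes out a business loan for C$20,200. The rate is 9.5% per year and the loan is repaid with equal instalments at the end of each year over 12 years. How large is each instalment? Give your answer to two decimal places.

C$2,892.39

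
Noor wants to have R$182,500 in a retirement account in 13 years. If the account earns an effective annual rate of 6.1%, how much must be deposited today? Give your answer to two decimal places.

PV = 182,500 / (1 + 0.061)^13 = 182,500 / 2.159235 = 84,520.6597

R$84,520.66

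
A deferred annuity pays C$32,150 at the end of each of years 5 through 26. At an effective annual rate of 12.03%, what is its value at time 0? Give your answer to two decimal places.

C$155,720.72

PV at t=4 (ordinary 22-year annuity): 32150 × a(22|0.1203) = 32150 × 7.629618 = 245,292.2047
Discount back 4 years: 245,292.2047 × (1+0.1203)^(−4) = 245,292.2047 × 0.634838 = 155,720.7199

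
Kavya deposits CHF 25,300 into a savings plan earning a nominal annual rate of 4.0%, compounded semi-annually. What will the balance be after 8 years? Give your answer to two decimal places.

i = 0.04/2 = 0.02 per half-year; n = 8·2 = 16.
25,300 × (1+0.02)^16 = 25,300 × 1.372786 = 34,731.4783

CHF 34,731.48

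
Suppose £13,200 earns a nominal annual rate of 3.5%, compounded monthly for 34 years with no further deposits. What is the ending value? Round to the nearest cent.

£43,314.38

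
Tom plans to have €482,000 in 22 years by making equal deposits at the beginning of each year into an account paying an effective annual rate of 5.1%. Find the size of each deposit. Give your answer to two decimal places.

€11,770.09

PMT = 482000 / ( [(1+0.051)^22 − 1] / 0.051 × (1+i) ) = 482000 / 40.951261 = 11,770.0893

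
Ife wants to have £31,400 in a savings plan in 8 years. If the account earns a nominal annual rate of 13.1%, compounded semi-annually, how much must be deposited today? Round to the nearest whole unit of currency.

£11,378

i = 0.131/2 = 0.0655 per half-year; n = 8·2 = 16.
Discount factor = (1+0.0655)^(−16) = 0.362364; PV = 31,400 × 0.362364 = 11,378.2215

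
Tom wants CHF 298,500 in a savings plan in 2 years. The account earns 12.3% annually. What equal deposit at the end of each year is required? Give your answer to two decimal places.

FV-annuity factor = 2.123000; PMT = 298500 / 2.123000 = 140,602.9204

CHF 140,602.92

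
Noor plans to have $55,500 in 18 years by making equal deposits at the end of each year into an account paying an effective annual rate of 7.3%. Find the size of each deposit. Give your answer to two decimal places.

$1,585.94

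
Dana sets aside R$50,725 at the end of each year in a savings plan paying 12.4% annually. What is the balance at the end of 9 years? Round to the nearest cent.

R$762,305.71

FV = PMT · [(1+i)^n − 1] / i = 50725 · 15.028205 = 762,305.7120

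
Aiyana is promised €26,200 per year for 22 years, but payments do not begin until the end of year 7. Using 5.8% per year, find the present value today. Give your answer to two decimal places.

€228,907.01

Value one period before first payment (t=6): 26200 × [1 − (1+0.058)^(−22)] / 0.058 = 26200 × 12.253829 = 321,050.3115
Discount back 6 years: 321,050.3115 × (1+0.058)^(−6) = 321,050.3115 × 0.712994 = 228,907.0083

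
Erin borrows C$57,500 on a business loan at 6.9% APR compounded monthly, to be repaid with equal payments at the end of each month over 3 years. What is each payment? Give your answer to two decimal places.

With 12 periods per year: i = 0.00575, n = 36.
PMT = 57500 / ( [1 − (1+0.00575)^(−36)] / 0.00575 ) = 57500 / 32.434471 = 1,772.8053

C$1,772.81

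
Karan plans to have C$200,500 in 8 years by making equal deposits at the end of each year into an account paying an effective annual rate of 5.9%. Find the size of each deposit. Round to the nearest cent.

PMT = 200500 / ( [(1+0.059)^8 − 1] / 0.059 ) = 200500 / 9.862011 = 20,330.5381

C$20,330.54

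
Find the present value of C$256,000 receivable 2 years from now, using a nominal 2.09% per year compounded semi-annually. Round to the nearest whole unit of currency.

C$245,573

With 2 periods per year: i = 0.01045, n = 4.
Discount factor = (1+0.01045)^(−4) = 0.959270; PV = 256,000 × 0.959270 = 245,573.0207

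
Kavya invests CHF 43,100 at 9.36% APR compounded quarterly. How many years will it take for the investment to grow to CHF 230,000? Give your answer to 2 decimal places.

18.10 years

Periodic rate i = 0.0936/4 = 0.0234.
(1+i)^n = 230000/43100 = 5.33643, so n = ln 5.33643 / ln 1.0234 = 72.3963 quarters
= 72.3963/4 years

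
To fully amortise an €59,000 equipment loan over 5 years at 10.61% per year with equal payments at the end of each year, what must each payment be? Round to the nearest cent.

€15,807.33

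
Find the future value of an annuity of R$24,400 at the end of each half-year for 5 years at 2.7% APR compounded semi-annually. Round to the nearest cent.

R$259,369.44

i = 0.027/2 = 0.0135 per half-year; n = 5·2 = 10.
Accumulation factor s(10|0.0135) = 10.629895; FV = 24400 × 10.629895 = 259,369.4415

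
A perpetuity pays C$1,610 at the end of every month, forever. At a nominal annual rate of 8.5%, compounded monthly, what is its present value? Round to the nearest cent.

C$227,294.12

Periodic rate i = 0.085/12 = 0.00708333.
PV = C/r = 1610/0.00708333 = 227,294.1176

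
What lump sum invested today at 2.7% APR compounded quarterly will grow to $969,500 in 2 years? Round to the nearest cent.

$918,702.10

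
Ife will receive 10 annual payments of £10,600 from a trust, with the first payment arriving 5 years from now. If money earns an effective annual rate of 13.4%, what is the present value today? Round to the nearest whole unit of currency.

£34,233

Value one period before first payment (t=4): 10600 × [1 − (1+0.134)^(−10)] / 0.134 = 10600 × 5.340592 = 56,610.2792
PV₀ = 56,610.2792 / (1+0.134)^4 = 56,610.2792 / 1.653683 = 34,232.8517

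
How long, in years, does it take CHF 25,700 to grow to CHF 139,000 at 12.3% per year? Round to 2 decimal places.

n = ln(139000/25700) / ln(1+0.123) = ln(5.40856) / 0.116004 = 14.5511 years

14.55 years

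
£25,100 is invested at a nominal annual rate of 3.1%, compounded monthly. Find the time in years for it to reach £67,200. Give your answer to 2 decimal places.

Periodic rate i = 0.031/12 = 0.00258333.
n = ln(67200/25100) / ln(1+0.00258333) = ln(2.67729) / 0.002580 = 381.7072 months
= 381.7072/12 years

31.81 years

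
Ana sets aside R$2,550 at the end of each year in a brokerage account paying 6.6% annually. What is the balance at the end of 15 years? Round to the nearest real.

R$62,139

Accumulation factor s(15|0.066) = 24.368230; FV = 2550 × 24.368230 = 62,138.9864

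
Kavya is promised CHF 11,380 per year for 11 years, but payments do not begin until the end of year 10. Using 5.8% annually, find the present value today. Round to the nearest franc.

Value one period before first payment (t=9): 11380 × [1 − (1+0.058)^(−11)] / 0.058 = 11380 × 7.968179 = 90,677.8720
Discount back 9 years: 90,677.8720 × (1+0.058)^(−9) = 90,677.8720 × 0.602045 = 54,592.1641

CHF 54,592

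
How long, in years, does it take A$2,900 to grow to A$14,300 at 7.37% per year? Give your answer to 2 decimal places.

22.44 years

n = ln(14300/2900) / ln(1+0.0737) = ln(4.93103) / 0.071111 = 22.4376 years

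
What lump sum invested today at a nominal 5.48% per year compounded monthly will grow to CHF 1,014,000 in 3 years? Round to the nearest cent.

i = 0.0548/12 = 0.00456667 per month; n = 3·12 = 36.
Discount factor = (1+0.00456667)^(−36) = 0.848720; PV = 1,014,000 × 0.848720 = 860,602.2417

CHF 860,602.24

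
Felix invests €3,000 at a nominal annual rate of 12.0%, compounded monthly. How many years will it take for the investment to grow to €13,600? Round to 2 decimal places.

12.66 years

Periodic rate i = 0.12/12 = 0.01.
(1+i)^n = 13600/3000 = 4.53333, so n = ln 4.53333 / ln 1.01 = 151.9002 months
= 151.9002/12 years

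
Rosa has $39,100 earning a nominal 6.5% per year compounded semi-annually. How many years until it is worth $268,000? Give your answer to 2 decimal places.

30.09 years

Periodic rate i = 0.065/2 = 0.0325.
(1+i)^n = 268000/39100 = 6.85422, so n = ln 6.85422 / ln 1.0325 = 60.1839 half-years
= 60.1839/2 years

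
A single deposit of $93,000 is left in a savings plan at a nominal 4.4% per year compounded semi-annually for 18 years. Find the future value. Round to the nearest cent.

With 2 periods per year: i = 0.022, n = 36.
FV = PV·(1+i)^n = 93,000 × 2.188932 = 203,570.6659

$203,570.67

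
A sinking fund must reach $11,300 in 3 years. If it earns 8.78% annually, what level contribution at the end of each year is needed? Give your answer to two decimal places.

$3,454.49

PMT = 11300 / ( [(1+0.0878)^3 − 1] / 0.0878 ) = 11300 / 3.271109 = 3,454.4861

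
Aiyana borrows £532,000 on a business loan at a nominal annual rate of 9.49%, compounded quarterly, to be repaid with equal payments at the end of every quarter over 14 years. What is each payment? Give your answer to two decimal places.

With 4 periods per year: i = 0.023725, n = 56.
PMT = 532000 / ( [1 − (1+0.023725)^(−56)] / 0.023725 ) = 532000 / 30.811840 = 17,266.0901

£17,266.09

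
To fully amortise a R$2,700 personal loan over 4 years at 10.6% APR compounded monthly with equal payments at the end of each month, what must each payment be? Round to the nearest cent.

R$69.26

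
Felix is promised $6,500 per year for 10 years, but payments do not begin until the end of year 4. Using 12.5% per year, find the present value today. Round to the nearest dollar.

$25,275

PV at t=3 (ordinary 10-year annuity): 6500 × a(10|0.125) = 6500 × 5.536431 = 35,986.8003
PV₀ = 35,986.8003 / (1+0.125)^3 = 35,986.8003 / 1.423828 = 25,274.6801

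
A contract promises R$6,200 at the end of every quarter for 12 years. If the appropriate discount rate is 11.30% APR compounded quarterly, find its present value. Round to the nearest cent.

With 4 periods per year: i = 0.02825, n = 48.
PV = 6200 × [1 − (1+0.02825)^(−48)] / 0.02825 = 6200 × 26.103365 = 161,840.8650

R$161,840.87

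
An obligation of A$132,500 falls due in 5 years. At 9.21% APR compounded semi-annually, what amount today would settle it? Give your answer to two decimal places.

Periodic rate i = 0.0921/2 = 0.04605; n = 5 × 2 = 10 periods.
PV = FV·(1+i)^(−n) = 132,500 × 0.637493 = 84,467.8500

A$84,467.85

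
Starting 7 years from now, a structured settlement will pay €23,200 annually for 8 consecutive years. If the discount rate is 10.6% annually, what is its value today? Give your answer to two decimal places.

Value one period before first payment (t=6): 23200 × [1 − (1+0.106)^(−8)] / 0.106 = 23200 × 5.220364 = 121,112.4465
PV₀ = 121,112.4465 / (1+0.106)^6 = 121,112.4465 / 1.830336 = 66,169.5247

€66,169.52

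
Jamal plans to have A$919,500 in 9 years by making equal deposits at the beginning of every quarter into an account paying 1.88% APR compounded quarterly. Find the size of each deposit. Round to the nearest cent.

A$23,391.64

Periodic rate i = 0.0188/4 = 0.0047; n = 9 × 4 = 36 periods.
FV-annuity factor × (1+i) = 39.308914; PMT = 919500 / 39.308914 = 23,391.6406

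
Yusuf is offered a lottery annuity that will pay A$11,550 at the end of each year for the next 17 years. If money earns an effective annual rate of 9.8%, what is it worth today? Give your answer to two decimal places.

A$93,807.08

PV = 11550 × [1 − (1+0.098)^(−17)] / 0.098 = 11550 × 8.121826 = 93,807.0849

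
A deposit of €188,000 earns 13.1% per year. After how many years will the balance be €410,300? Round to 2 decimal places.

n = ln(410300/188000) / ln(1+0.131) = ln(2.18245) / 0.123102 = 6.3398 years

6.34 years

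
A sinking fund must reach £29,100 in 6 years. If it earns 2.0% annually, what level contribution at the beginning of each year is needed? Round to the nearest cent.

PMT = 29100 / ( [(1+0.02)^6 − 1] / 0.02 × (1+i) ) = 29100 / 6.434283 = 4,522.6482

£4,522.65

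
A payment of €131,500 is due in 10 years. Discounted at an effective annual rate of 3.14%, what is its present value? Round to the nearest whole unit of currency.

€96,528

Discount factor = (1+0.0314)^(−10) = 0.734055; PV = 131,500 × 0.734055 = 96,528.2610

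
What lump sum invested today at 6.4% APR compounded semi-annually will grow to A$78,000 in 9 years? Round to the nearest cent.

Periodic rate i = 0.064/2 = 0.032; n = 9 × 2 = 18 periods.
PV = 78,000 / (1 + 0.032)^18 = 78,000 / 1.762928 = 44,244.5774

A$44,244.58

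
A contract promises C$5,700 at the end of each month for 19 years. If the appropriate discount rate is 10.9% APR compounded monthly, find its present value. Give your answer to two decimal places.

C$547,674.57

Periodic rate i = 0.109/12 = 0.00908333; n = 19 × 12 = 228 periods.
PV = 5700 × [1 − (1+0.00908333)^(−228)] / 0.00908333 = 5700 × 96.083257 = 547,674.5674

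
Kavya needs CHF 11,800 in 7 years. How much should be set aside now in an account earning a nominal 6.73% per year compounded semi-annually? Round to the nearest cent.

CHF 7,424.26

With 2 periods per year: i = 0.03365, n = 14.
Discount factor = (1+0.03365)^(−14) = 0.629174; PV = 11,800 × 0.629174 = 7,424.2550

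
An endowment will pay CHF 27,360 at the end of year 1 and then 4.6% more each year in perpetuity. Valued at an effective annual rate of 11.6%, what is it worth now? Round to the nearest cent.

CHF 390,857.14

PV = D₁/(r − g) = 27360/(0.116 − 0.046) = 390,857.1429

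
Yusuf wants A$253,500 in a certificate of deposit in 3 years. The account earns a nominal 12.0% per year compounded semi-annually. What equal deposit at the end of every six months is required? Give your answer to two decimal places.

With 2 periods per year: i = 0.06, n = 6.
PMT = 253500 / ( [(1+0.06)^6 − 1] / 0.06 ) = 253500 / 6.975319 = 36,342.4263

A$36,342.43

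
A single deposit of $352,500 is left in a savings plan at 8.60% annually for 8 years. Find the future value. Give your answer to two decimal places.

$682,020.96

FV = 352,500 × (1 + 0.086)^8 = 682,020.9626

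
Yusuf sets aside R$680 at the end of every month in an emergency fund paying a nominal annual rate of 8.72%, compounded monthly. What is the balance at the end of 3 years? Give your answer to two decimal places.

R$27,865.53

i = 0.0872/12 = 0.00726667 per month; n = 3·12 = 36.
FV = 680 × [(1+0.00726667)^36 − 1] / 0.00726667 = 680 × 40.978718 = 27,865.5284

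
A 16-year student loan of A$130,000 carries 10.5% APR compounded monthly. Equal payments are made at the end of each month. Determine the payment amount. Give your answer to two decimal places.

Periodic rate i = 0.105/12 = 0.00875; n = 16 × 12 = 192 periods.
Annuity-PV factor = 92.829614; PMT = 130000 / 92.829614 = 1,400.4152

A$1,400.42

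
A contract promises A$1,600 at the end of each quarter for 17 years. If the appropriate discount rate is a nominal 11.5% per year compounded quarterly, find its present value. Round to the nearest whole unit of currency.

With 4 periods per year: i = 0.02875, n = 68.
Annuity factor a(68|0.02875) = 29.720954; PV = 1600 × 29.720954 = 47,553.5272

A$47,554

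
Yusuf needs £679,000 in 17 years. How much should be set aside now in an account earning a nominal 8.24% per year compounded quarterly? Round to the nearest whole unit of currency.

£169,704

Periodic rate i = 0.0824/4 = 0.0206; n = 17 × 4 = 68 periods.
PV = FV·(1+i)^(−n) = 679,000 × 0.249932 = 169,703.7435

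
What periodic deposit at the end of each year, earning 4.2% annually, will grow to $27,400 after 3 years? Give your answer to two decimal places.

$8,760.25

PMT = 27400 / ( [(1+0.042)^3 − 1] / 0.042 ) = 27400 / 3.127764 = 8,760.2517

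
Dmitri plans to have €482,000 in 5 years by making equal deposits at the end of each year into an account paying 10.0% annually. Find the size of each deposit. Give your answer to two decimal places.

PMT = 482000 / ( [(1+0.1)^5 − 1] / 0.1 ) = 482000 / 6.105100 = 78,950.3857

€78,950.39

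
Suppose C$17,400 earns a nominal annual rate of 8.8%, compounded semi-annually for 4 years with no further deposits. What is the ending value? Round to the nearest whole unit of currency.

i = 0.088/2 = 0.044 per half-year; n = 4·2 = 8.
FV = PV·(1+i)^n = 17,400 × 1.411250 = 24,555.7519

C$24,556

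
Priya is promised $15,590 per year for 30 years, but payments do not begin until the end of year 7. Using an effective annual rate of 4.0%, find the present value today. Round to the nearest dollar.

$213,055

Value one period before first payment (t=6): 15590 × [1 − (1+0.04)^(−30)] / 0.04 = 15590 × 17.292033 = 269,582.7992
Discount back 6 years: 269,582.7992 × (1+0.04)^(−6) = 269,582.7992 × 0.790315 = 213,055.2021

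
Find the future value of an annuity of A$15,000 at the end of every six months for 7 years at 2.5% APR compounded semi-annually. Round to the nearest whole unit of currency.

Periodic rate i = 0.025/2 = 0.0125; n = 7 × 2 = 14 periods.
FV = PMT · [(1+i)^n − 1] / i = 15000 · 15.196380 = 227,945.6983

A$227,946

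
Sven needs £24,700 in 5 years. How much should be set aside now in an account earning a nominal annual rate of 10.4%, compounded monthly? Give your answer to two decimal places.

£14,717.59

With 12 periods per year: i = 0.00866667, n = 60.
Discount factor = (1+0.00866667)^(−60) = 0.595854; PV = 24,700 × 0.595854 = 14,717.5939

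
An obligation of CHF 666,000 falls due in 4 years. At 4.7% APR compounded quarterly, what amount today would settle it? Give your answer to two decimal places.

With 4 periods per year: i = 0.01175, n = 16.
PV = 666,000 / (1 + 0.01175)^16 = 666,000 / 1.205512 = 552,462.5201

CHF 552,462.52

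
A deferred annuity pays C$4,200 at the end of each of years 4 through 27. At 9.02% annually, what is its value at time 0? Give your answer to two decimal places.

C$31,413.07

PV at t=3 (ordinary 24-year annuity): 4200 × a(24|0.0902) = 4200 × 9.691246 = 40,703.2351
Discount back 3 years: 40,703.2351 × (1+0.0902)^(−3) = 40,703.2351 × 0.771759 = 31,413.0710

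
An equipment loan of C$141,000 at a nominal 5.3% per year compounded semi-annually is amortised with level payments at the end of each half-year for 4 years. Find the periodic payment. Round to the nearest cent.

With 2 periods per year: i = 0.0265, n = 8.
PMT = 141000 / ( [1 − (1+0.0265)^(−8)] / 0.0265 ) = 141000 / 7.124498 = 19,790.8678

C$19,790.87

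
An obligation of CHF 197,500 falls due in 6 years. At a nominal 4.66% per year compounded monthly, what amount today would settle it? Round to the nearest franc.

CHF 149,408

With 12 periods per year: i = 0.00388333, n = 72.
PV = 197,500 / (1 + 0.00388333)^72 = 197,500 / 1.321885 = 149,407.8886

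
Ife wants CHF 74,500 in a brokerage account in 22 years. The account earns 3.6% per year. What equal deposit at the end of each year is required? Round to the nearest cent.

PMT = 74500 / ( [(1+0.036)^22 − 1] / 0.036 ) = 74500 / 32.702269 = 2,278.1294

CHF 2,278.13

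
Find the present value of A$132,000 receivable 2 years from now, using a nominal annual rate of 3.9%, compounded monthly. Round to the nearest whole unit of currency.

A$122,111

i = 0.039/12 = 0.00325 per month; n = 2·12 = 24.
PV = 132,000 / (1 + 0.00325)^24 = 132,000 / 1.080986 = 122,110.7474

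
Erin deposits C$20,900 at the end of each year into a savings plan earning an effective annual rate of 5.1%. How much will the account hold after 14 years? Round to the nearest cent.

C$412,465.49

Accumulation factor s(14|0.051) = 19.735191; FV = 20900 × 19.735191 = 412,465.4893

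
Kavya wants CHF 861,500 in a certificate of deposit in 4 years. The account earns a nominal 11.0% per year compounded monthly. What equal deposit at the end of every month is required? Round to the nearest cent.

Periodic rate i = 0.11/12 = 0.00916667; n = 4 × 12 = 48 periods.
FV-annuity factor = 59.956151; PMT = 861500 / 59.956151 = 14,368.8344

CHF 14,368.83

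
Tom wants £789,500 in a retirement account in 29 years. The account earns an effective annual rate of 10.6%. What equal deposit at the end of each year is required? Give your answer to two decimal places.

£4,762.06

PMT = 789500 / ( [(1+0.106)^29 − 1] / 0.106 ) = 789500 / 165.789726 = 4,762.0563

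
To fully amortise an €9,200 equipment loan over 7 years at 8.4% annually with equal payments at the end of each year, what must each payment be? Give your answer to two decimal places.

€1,791.31

Annuity-PV factor = 5.135899; PMT = 9200 / 5.135899 = 1,791.3126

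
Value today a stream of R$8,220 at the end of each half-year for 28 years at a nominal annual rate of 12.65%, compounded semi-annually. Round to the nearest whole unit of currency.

R$125,770

With 2 periods per year: i = 0.06325, n = 56.
PV = 8220 × [1 − (1+0.06325)^(−56)] / 0.06325 = 8220 × 15.300526 = 125,770.3262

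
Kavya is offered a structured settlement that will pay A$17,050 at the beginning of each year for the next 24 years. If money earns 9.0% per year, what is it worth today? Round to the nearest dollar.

A$180,393

Annuity factor a(24|0.09) × (1+i) = 10.580207; PV = 17050 × 10.580207 = 180,392.5264
(Beginning-of-period payments → annuity-due factor ×(1+i).)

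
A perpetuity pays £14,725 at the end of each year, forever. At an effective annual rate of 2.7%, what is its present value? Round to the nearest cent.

PV = C/r = 14725/0.027 = 545,370.3704

£545,370.37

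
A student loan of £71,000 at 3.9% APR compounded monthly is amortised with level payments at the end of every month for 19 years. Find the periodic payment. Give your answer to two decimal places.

£441.38

Periodic rate i = 0.039/12 = 0.00325; n = 19 × 12 = 228 periods.
PMT = 71000 / ( [1 − (1+0.00325)^(−228)] / 0.00325 ) = 71000 / 160.858439 = 441.3819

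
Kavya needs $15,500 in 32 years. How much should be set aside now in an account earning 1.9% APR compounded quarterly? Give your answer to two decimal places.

$8,450.96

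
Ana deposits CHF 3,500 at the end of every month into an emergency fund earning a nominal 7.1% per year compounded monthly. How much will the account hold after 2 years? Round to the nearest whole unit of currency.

Periodic rate i = 0.071/12 = 0.00591667; n = 2 × 12 = 24 periods.
Accumulation factor s(24|0.00591667) = 25.706108; FV = 3500 × 25.706108 = 89,971.3781

CHF 89,971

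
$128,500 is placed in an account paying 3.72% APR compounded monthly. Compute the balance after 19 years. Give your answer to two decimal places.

$260,248.16

With 12 periods per year: i = 0.0031, n = 228.
FV = 128,500 × (1 + 0.0031)^228 = 260,248.1563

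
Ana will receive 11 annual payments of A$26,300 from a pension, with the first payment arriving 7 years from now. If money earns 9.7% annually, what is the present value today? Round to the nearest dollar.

A$99,385

PV at t=6 (ordinary 11-year annuity): 26300 × a(11|0.097) = 26300 × 6.585744 = 173,205.0677
PV₀ = 173,205.0677 / (1+0.097)^6 = 173,205.0677 / 1.742769 = 99,384.9971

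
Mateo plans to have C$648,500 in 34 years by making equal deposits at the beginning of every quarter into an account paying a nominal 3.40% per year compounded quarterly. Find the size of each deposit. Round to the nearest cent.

C$2,528.45

With 4 periods per year: i = 0.0085, n = 136.
PMT = 648500 / ( [(1+0.0085)^136 − 1] / 0.0085 × (1+i) ) = 648500 / 256.481150 = 2,528.4509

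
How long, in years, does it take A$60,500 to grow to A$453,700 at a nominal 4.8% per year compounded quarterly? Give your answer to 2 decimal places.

Periodic rate i = 0.048/4 = 0.012.
n = ln(453700/60500) / ln(1+0.012) = ln(7.49917) / 0.011929 = 168.9048 quarters
= 168.9048/4 years

42.23 years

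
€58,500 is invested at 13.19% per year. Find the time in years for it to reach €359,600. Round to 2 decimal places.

n = ln(359600/58500) / ln(1+0.1319) = ln(6.14701) / 0.123898 = 14.6570 years

14.66 years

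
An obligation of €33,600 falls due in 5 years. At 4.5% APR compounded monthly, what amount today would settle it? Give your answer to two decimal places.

Periodic rate i = 0.045/12 = 0.00375; n = 5 × 12 = 60 periods.
PV = FV·(1+i)^(−n) = 33,600 × 0.798852 = 26,841.4381

€26,841.44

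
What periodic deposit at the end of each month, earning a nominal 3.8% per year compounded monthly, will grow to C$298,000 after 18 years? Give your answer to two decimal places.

With 12 periods per year: i = 0.00316667, n = 216.
FV-annuity factor = 309.362670; PMT = 298000 / 309.362670 = 963.2707

C$963.27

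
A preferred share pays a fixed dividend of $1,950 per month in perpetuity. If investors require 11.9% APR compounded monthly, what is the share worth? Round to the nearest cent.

Periodic rate i = 0.119/12 = 0.00991667.
PV = C/r = 1950/0.00991667 = 196,638.6555

$196,638.66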